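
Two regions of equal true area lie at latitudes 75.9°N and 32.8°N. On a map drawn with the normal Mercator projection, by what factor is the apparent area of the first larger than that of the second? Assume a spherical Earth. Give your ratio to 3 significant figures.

11.9

On Mercator, area is exaggerated by sec²φ = 1/cos²φ.
At 75.9°: sec²(75.9°) = 1/0.2436² = 16.85.
At 32.8°: sec²(32.8°) = 1/0.8406² = 1.415.
Ratio = 16.85/1.415 = cos²(32.8°)/cos²(75.9°) ≈ 11.9.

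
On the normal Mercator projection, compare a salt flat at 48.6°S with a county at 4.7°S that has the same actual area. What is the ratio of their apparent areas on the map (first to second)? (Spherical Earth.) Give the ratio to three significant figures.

On Mercator, area is exaggerated by sec²φ = 1/cos²φ.
At 48.6°: sec²(48.6°) = 1/0.6613² = 2.287.
At 4.7°: sec²(4.7°) = 1/0.9966² = 1.007.
Ratio = 2.287/1.007 = cos²(4.7°)/cos²(48.6°) ≈ 2.27.

2.27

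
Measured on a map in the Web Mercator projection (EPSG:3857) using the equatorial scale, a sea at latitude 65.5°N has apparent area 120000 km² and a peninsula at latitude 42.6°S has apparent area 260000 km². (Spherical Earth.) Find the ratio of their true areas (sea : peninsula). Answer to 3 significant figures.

Since Mercator area scale is 1/cos²φ, the true area equals the apparent area multiplied by cos²φ.
True area of sea: 120000 × cos²(65.5°) = 120000 × 0.1720 = 20640 km².
True area of peninsula: 260000 × cos²(42.6°) = 260000 × 0.5418 = 140900 km².
Ratio = 20640 / 140900 ≈ 0.146.

0.146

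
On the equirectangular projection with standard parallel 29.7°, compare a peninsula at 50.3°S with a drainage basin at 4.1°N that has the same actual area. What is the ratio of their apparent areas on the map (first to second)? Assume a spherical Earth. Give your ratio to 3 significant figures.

1.56

In the equirectangular projection with standard parallel φ₀ = 29.7° (x = Rλ cos φ₀, y = Rφ), meridians are true-scale (h = 1) and the parallel scale is k = cos φ₀ / cos φ.
Areal scale at 50.3°: h·k = 1.000 × 1.360 = 1.360.
Areal scale at 4.1°: h·k = 1.000 × 0.8709 = 0.8709.
Ratio = 1.360/0.8709 ≈ 1.56.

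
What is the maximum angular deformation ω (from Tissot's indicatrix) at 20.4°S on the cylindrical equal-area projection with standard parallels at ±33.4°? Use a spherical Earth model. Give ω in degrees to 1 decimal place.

13.2°

For cylindrical equal-area with standard parallel φ₀, h = cos φ / cos φ₀ and k = cos φ₀ / cos φ, so h·k = 1.
At 20.4°: h = 1.123, k = 0.8907; principal scales a = 1.123, b = 0.8907.
sin(ω/2) = (a − b)/(a + b) = 0.2320/2.013 = 0.1152, so ω = 2 arcsin(0.1152) ≈ 13.2°.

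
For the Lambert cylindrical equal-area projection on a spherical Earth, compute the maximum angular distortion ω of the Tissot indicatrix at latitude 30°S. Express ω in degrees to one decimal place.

16.4°

The Lambert cylindrical equal-area projection is the cylindrical equal-area projection with its standard parallel at the equator (φ₀ = 0). Cylindrical equal-area (φ₀ = 0°): h = cos φ / cos 0° along meridians, k = cos 0° / cos φ along parallels; h·k = 1.
At 30°: h = 0.8660, k = 1.155; principal scales a = 1.155, b = 0.8660.
sin(ω/2) = (a − b)/(a + b) = 0.2887/2.021 = 0.1429, so ω = 2 arcsin(0.1429) ≈ 16.4°.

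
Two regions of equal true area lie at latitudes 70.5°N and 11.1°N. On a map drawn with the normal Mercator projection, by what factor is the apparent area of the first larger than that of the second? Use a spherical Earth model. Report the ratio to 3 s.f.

Mercator areal scale is sec²φ.
At 70.5°: sec²(70.5°) = 1/0.3338² = 8.974.
At 11.1°: sec²(11.1°) = 1/0.9813² = 1.038.
Ratio = 8.974/1.038 = cos²(11.1°)/cos²(70.5°) ≈ 8.64.

8.64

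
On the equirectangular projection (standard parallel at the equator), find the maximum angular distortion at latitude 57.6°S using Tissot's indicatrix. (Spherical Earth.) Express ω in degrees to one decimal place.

For the equirectangular projection with φ₀ = 0 (plate carrée), h = 1 along meridians and k = sec φ along parallels.
At 57.6°: h = 1.000, k = 1.866; principal scales a = 1.866, b = 1.000.
sin(ω/2) = (a − b)/(a + b) = 0.8663/2.866 = 0.3022, so ω = 2 arcsin(0.3022) ≈ 35.2°.

35.2°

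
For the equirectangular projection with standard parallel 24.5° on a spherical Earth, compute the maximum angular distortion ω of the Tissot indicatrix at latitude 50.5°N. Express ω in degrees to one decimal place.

20.4°

The equidistant cylindrical projection with φ₀ = 24.5° has h = 1 (meridians true) and k = cos φ₀ / cos φ along parallels.
At 50.5°: h = 1.000, k = 1.431; principal scales a = 1.431, b = 1.000.
sin(ω/2) = (a − b)/(a + b) = 0.4306/2.431 = 0.1772, so ω = 2 arcsin(0.1772) ≈ 20.4°.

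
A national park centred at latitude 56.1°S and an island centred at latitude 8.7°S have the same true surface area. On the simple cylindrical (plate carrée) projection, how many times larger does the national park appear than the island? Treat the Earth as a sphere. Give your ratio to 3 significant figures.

For the equirectangular projection with φ₀ = 0 (plate carrée), h = 1 along meridians and k = sec φ along parallels.
Areal scale at 56.1°: h·k = 1.000 × 1.793 = 1.793.
Areal scale at 8.7°: h·k = 1.000 × 1.012 = 1.012.
Ratio = 1.793/1.012 ≈ 1.77.

1.77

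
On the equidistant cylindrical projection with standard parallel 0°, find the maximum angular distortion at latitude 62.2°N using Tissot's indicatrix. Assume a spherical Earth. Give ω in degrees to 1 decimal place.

For the equirectangular projection with φ₀ = 0 (plate carrée), h = 1 along meridians and k = sec φ along parallels.
At 62.2°: h = 1.000, k = 2.144; principal scales a = 2.144, b = 1.000.
sin(ω/2) = (a − b)/(a + b) = 1.144/3.144 = 0.3639, so ω = 2 arcsin(0.3639) ≈ 42.7°.

42.7°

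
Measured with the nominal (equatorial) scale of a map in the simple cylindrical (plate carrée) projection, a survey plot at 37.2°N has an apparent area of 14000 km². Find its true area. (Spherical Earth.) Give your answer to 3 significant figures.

Plate carrée maps x = Rλ, y = Rφ. The meridian scale is h = 1 and the parallel scale is k = 1/cos φ = sec φ.
Areal scale = h·k = 1 × sec φ; at 37.2°, h = 1.000, k = 1.255, so h·k = 1.255.
True area = apparent / (areal scale) = 14000 / 1.255 ≈ 11200 km².

11200 km²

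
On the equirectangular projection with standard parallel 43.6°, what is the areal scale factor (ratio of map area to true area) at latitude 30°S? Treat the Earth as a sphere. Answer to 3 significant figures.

With standard parallel φ₀ = 43.6°, the equirectangular projection gives x = Rλ cos φ₀, y = Rφ, so h = 1 and k = cos 43.6° / cos φ.
Areal scale = h·k = 1 × cos φ₀ / cos φ; at 30°, h = 1.000, k = 0.8362, so h·k = 0.8362.

0.836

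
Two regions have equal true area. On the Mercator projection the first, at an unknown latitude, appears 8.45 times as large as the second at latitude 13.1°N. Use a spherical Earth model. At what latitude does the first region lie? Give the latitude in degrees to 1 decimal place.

70.4°

On Mercator, (apparent₁)/(apparent₂) = sec²φ₁ / sec²φ₂ when true areas are equal.
cos²φ₂ / cos²φ₁ = 8.45  ⇒  cos φ₁ = cos 13.1° / √8.45 = 0.9740/2.907 = 0.3351.
φ₁ = arccos(0.3351) ≈ 70.4°.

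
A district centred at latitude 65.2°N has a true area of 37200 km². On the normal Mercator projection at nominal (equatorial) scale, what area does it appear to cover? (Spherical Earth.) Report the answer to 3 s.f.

211000 km²

The Mercator projection is conformal; its linear scale factor is the same in every direction and equals sec φ = 1/cos φ.
Areal scale = k² = sec²φ = 1/cos²(65.2°) = 1/0.4195² = 5.684.
Apparent area = 37200 × 5.684 ≈ 211000 km².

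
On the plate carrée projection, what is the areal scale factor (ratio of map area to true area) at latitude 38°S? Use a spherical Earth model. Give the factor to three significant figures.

In the plate carrée (x = Rλ, y = Rφ), meridians are true-scale (h = 1) and parallels are stretched by k = sec φ.
Areal scale = h·k = 1 × sec φ; at 38°, h = 1.000, k = 1.269, so h·k = 1.269.

1.27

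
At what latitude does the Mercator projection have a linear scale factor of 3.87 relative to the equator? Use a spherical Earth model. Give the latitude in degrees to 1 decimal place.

Mercator scale is k = sec φ = 1/cos φ.
1/cos φ = 3.87  ⇒  cos φ = 0.2584  ⇒  φ = arccos(0.2584) ≈ 75.0°.

75.0°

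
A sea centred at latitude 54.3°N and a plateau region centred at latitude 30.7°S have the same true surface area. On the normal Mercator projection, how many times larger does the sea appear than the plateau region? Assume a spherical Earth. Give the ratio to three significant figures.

Mercator is conformal with k = sec φ, so areal scale = k² = sec²φ.
At 54.3°: sec²(54.3°) = 1/0.5835² = 2.937.
At 30.7°: sec²(30.7°) = 1/0.8599² = 1.353.
Ratio = 2.937/1.353 = cos²(30.7°)/cos²(54.3°) ≈ 2.17.

2.17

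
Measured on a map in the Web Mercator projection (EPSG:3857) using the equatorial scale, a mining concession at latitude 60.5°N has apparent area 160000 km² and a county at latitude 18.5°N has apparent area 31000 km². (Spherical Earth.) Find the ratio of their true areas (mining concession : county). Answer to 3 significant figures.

1.39

Since Mercator area scale is 1/cos²φ, the true area equals the apparent area multiplied by cos²φ.
True area of mining concession: 160000 × cos²(60.5°) = 160000 × 0.2425 = 38800 km².
True area of county: 31000 × cos²(18.5°) = 31000 × 0.8993 = 27880 km².
Ratio = 38800 / 27880 ≈ 1.39.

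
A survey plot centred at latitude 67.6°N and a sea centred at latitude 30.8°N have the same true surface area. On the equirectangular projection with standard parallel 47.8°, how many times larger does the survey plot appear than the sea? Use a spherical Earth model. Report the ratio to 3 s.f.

The equidistant cylindrical projection with φ₀ = 47.8° has h = 1 (meridians true) and k = cos φ₀ / cos φ along parallels.
Areal scale at 67.6°: h·k = 1.000 × 1.763 = 1.763.
Areal scale at 30.8°: h·k = 1.000 × 0.7820 = 0.7820.
Ratio = 1.763/0.7820 ≈ 2.25.

2.25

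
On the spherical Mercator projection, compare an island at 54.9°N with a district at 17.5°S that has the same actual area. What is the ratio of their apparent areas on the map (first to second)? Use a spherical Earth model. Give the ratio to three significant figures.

Mercator is conformal with k = sec φ, so areal scale = k² = sec²φ.
At 54.9°: sec²(54.9°) = 1/0.5750² = 3.025.
At 17.5°: sec²(17.5°) = 1/0.9537² = 1.099.
Ratio = 3.025/1.099 = cos²(17.5°)/cos²(54.9°) ≈ 2.75.

2.75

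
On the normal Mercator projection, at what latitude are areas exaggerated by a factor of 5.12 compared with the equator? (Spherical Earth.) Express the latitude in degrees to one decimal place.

Mercator areal scale is sec²φ.
sec²φ = 5.12  ⇒  cos²φ = 0.1953  ⇒  cos φ = 0.4419.
φ = arccos(0.4419) ≈ 63.8°.

63.8°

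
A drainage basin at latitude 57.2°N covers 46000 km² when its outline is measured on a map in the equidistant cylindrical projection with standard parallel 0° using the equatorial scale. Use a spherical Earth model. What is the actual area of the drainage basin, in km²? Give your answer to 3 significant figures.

For the equirectangular projection with φ₀ = 0 (plate carrée), h = 1 along meridians and k = sec φ along parallels.
Areal scale = h·k = 1 × sec φ; at 57.2°, h = 1.000, k = 1.846, so h·k = 1.846.
True area = apparent / (areal scale) = 46000 / 1.846 ≈ 24900 km².

24900 km²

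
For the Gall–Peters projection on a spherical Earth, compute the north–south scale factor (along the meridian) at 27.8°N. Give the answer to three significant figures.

1.25

The Gall–Peters projection is cylindrical equal-area with φ₀ = 45°. Cylindrical equal-area (φ₀ = 45°): h = cos φ / cos 45° along meridians, k = cos 45° / cos φ along parallels; h·k = 1.
h = cos 27.8° / cos 45° = 0.8846/0.7071 = 1.251.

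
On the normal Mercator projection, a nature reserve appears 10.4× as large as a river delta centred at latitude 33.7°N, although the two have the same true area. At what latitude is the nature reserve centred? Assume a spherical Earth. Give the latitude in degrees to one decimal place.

75.0°

For equal true areas on Mercator, apparent areas scale as sec²φ, so the ratio is cos²φ₂ / cos²φ₁.
cos²φ₂ / cos²φ₁ = 10.4  ⇒  cos φ₁ = cos 33.7° / √10.4 = 0.8320/3.225 = 0.2580.
φ₁ = arccos(0.2580) ≈ 75.0°.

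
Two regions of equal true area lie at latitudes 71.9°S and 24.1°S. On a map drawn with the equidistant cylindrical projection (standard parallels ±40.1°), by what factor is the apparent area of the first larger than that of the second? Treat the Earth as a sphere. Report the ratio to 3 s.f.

2.94

In the equirectangular projection with standard parallel φ₀ = 40.1° (x = Rλ cos φ₀, y = Rφ), meridians are true-scale (h = 1) and the parallel scale is k = cos φ₀ / cos φ.
Areal scale at 71.9°: h·k = 1.000 × 2.462 = 2.462.
Areal scale at 24.1°: h·k = 1.000 × 0.8380 = 0.8380.
Ratio = 2.462/0.8380 ≈ 2.94.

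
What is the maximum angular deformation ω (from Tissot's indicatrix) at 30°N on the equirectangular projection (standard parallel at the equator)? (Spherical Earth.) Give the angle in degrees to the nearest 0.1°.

8.2°

For the equirectangular projection with φ₀ = 0 (plate carrée), h = 1 along meridians and k = sec φ along parallels.
At 30°: h = 1.000, k = 1.155; principal scales a = 1.155, b = 1.000.
sin(ω/2) = (a − b)/(a + b) = 0.1547/2.155 = 0.07180, so ω = 2 arcsin(0.07180) ≈ 8.2°.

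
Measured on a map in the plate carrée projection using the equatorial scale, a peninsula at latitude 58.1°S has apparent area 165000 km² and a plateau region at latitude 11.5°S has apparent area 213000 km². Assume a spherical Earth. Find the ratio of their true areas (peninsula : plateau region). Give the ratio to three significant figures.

0.418

On the plate carrée, areal scale = h·k = 1 × sec φ, so true area = apparent × cos φ.
True area of peninsula: 165000 × cos(58.1°) = 165000 × 0.5284 = 87190 km².
True area of plateau region: 213000 × cos(11.5°) = 213000 × 0.9799 = 208700 km².
Ratio = 87190 / 208700 ≈ 0.418.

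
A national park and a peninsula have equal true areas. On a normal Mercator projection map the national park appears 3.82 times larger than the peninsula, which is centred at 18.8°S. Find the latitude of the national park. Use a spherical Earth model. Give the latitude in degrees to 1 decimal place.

On Mercator, (apparent₁)/(apparent₂) = sec²φ₁ / sec²φ₂ when true areas are equal.
cos²φ₂ / cos²φ₁ = 3.82  ⇒  cos φ₁ = cos 18.8° / √3.82 = 0.9466/1.954 = 0.4843.
φ₁ = arccos(0.4843) ≈ 61.0°.

61.0°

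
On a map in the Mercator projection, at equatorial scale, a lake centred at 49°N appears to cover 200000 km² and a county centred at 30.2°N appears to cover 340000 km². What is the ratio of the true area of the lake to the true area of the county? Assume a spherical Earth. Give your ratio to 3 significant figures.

On Mercator the areal scale is sec²φ, so true area = apparent × cos²φ.
True area of lake: 200000 × cos²(49°) = 200000 × 0.4304 = 86080 km².
True area of county: 340000 × cos²(30.2°) = 340000 × 0.7470 = 254000 km².
Ratio = 86080 / 254000 ≈ 0.339.

0.339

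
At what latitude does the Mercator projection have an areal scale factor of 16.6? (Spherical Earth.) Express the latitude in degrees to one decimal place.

Mercator areal scale is sec²φ.
sec²φ = 16.6  ⇒  cos²φ = 0.06024  ⇒  cos φ = 0.2454.
φ = arccos(0.2454) ≈ 75.8°.

75.8°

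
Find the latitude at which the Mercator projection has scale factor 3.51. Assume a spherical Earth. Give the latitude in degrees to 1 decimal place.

73.4°

Mercator scale is k = sec φ = 1/cos φ.
1/cos φ = 3.51  ⇒  cos φ = 0.2849  ⇒  φ = arccos(0.2849) ≈ 73.4°.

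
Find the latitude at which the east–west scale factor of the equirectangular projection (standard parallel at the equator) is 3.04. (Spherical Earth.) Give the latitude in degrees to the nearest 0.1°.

Plate carrée: h = 1, k = sec φ along parallels.
sec φ = 3.04  ⇒  cos φ = 0.3289  ⇒  φ ≈ 70.8°.

70.8°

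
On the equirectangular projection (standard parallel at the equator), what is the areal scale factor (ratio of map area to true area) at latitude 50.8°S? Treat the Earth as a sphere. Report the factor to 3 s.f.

For the equirectangular projection with φ₀ = 0 (plate carrée), h = 1 along meridians and k = sec φ along parallels.
Areal scale = h·k = 1 × sec φ; at 50.8°, h = 1.000, k = 1.582, so h·k = 1.582.

1.58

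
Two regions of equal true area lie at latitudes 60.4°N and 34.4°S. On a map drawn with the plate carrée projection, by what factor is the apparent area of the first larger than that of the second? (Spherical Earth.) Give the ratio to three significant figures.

Plate carrée maps x = Rλ, y = Rφ. The meridian scale is h = 1 and the parallel scale is k = 1/cos φ = sec φ.
Areal scale at 60.4°: h·k = 1.000 × 2.025 = 2.025.
Areal scale at 34.4°: h·k = 1.000 × 1.212 = 1.212.
Ratio = 2.025/1.212 ≈ 1.67.

1.67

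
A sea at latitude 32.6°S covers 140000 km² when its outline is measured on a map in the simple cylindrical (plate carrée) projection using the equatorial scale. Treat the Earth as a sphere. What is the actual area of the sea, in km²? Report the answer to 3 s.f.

118000 km²

Plate carrée maps x = Rλ, y = Rφ. The meridian scale is h = 1 and the parallel scale is k = 1/cos φ = sec φ.
Areal scale = h·k = 1 × sec φ; at 32.6°, h = 1.000, k = 1.187, so h·k = 1.187.
True area = apparent / (areal scale) = 140000 / 1.187 ≈ 118000 km².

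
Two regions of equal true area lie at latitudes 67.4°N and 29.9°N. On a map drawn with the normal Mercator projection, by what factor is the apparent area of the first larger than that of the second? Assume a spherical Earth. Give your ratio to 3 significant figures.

Mercator is conformal with k = sec φ, so areal scale = k² = sec²φ.
At 67.4°: sec²(67.4°) = 1/0.3843² = 6.771.
At 29.9°: sec²(29.9°) = 1/0.8669² = 1.331.
Ratio = 6.771/1.331 = cos²(29.9°)/cos²(67.4°) ≈ 5.09.

5.09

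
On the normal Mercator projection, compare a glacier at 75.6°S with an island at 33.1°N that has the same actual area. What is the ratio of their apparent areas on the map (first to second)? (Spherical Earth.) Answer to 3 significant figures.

Mercator areal scale is sec²φ.
At 75.6°: sec²(75.6°) = 1/0.2487² = 16.17.
At 33.1°: sec²(33.1°) = 1/0.8377² = 1.425.
Ratio = 16.17/1.425 = cos²(33.1°)/cos²(75.6°) ≈ 11.3.

11.3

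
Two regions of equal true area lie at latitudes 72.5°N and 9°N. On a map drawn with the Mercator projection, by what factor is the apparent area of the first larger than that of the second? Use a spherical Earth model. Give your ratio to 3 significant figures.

10.8

On Mercator, area is exaggerated by sec²φ = 1/cos²φ.
At 72.5°: sec²(72.5°) = 1/0.3007² = 11.06.
At 9°: sec²(9°) = 1/0.9877² = 1.025.
Ratio = 11.06/1.025 = cos²(9°)/cos²(72.5°) ≈ 10.8.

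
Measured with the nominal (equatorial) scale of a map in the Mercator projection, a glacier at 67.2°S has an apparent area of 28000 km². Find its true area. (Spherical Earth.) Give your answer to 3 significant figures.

4200 km²

The Mercator projection is conformal; its linear scale factor is the same in every direction and equals sec φ = 1/cos φ.
Areal scale = k² = sec²φ = 1/cos²(67.2°) = 1/0.3875² = 6.659.
True area = apparent / (areal scale) = 28000 / 6.659 ≈ 4200 km².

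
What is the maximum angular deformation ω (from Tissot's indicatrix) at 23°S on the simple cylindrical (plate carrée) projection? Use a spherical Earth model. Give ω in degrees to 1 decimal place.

4.7°

In the plate carrée (x = Rλ, y = Rφ), meridians are true-scale (h = 1) and parallels are stretched by k = sec φ.
At 23°: h = 1.000, k = 1.086; principal scales a = 1.086, b = 1.000.
sin(ω/2) = (a − b)/(a + b) = 0.08636/2.086 = 0.04139, so ω = 2 arcsin(0.04139) ≈ 4.7°.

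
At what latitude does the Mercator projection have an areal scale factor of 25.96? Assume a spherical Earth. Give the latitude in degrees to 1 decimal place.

Mercator areal scale is sec²φ.
sec²φ = 25.96  ⇒  cos²φ = 0.03852  ⇒  cos φ = 0.1963.
φ = arccos(0.1963) ≈ 78.7°.

78.7°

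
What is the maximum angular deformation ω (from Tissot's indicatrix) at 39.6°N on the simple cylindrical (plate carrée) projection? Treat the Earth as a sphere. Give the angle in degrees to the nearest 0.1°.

Plate carrée maps x = Rλ, y = Rφ. The meridian scale is h = 1 and the parallel scale is k = 1/cos φ = sec φ.
At 39.6°: h = 1.000, k = 1.298; principal scales a = 1.298, b = 1.000.
sin(ω/2) = (a − b)/(a + b) = 0.2978/2.298 = 0.1296, so ω = 2 arcsin(0.1296) ≈ 14.9°.

14.9°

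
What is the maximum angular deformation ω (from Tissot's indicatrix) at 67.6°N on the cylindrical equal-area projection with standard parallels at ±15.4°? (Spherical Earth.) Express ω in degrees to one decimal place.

93.7°

Cylindrical equal-area (φ₀ = 15.4°): h = cos φ / cos 15.4° along meridians, k = cos 15.4° / cos φ along parallels; h·k = 1.
At 67.6°: h = 0.3953, k = 2.530; principal scales a = 2.530, b = 0.3953.
sin(ω/2) = (a − b)/(a + b) = 2.135/2.925 = 0.7298, so ω = 2 arcsin(0.7298) ≈ 93.7°.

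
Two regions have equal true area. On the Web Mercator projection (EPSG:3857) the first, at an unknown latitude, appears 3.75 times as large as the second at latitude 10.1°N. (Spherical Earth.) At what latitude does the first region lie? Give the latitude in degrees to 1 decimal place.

Mercator areal scale is sec²φ, so apparent-area ratio = sec²φ₁ / sec²φ₂ = cos²φ₂ / cos²φ₁.
cos²φ₂ / cos²φ₁ = 3.75  ⇒  cos φ₁ = cos 10.1° / √3.75 = 0.9845/1.936 = 0.5084.
φ₁ = arccos(0.5084) ≈ 59.4°.

59.4°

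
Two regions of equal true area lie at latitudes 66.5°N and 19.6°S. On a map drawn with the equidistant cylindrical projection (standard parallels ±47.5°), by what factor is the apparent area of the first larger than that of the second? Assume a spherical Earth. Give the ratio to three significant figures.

In the equirectangular projection with standard parallel φ₀ = 47.5° (x = Rλ cos φ₀, y = Rφ), meridians are true-scale (h = 1) and the parallel scale is k = cos φ₀ / cos φ.
Areal scale at 66.5°: h·k = 1.000 × 1.694 = 1.694.
Areal scale at 19.6°: h·k = 1.000 × 0.7171 = 0.7171.
Ratio = 1.694/0.7171 ≈ 2.36.

2.36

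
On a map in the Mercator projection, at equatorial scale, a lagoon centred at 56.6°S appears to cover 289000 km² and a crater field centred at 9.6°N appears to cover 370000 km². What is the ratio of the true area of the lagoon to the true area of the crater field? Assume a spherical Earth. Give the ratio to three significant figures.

0.243

On Mercator the areal scale is sec²φ, so true area = apparent × cos²φ.
True area of lagoon: 289000 × cos²(56.6°) = 289000 × 0.3030 = 87580 km².
True area of crater field: 370000 × cos²(9.6°) = 370000 × 0.9722 = 359700 km².
Ratio = 87580 / 359700 ≈ 0.243.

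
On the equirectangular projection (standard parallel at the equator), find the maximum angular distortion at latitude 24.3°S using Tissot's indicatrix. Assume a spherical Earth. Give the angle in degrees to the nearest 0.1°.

5.3°

In the plate carrée (x = Rλ, y = Rφ), meridians are true-scale (h = 1) and parallels are stretched by k = sec φ.
At 24.3°: h = 1.000, k = 1.097; principal scales a = 1.097, b = 1.000.
sin(ω/2) = (a − b)/(a + b) = 0.09721/2.097 = 0.04635, so ω = 2 arcsin(0.04635) ≈ 5.3°.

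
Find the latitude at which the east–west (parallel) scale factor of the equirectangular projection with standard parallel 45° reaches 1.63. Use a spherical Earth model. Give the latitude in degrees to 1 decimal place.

64.3°

The equidistant cylindrical projection with φ₀ = 45° has h = 1 (meridians true) and k = cos φ₀ / cos φ along parallels.
k = cos φ₀ / cos φ = 1.63  ⇒  cos φ = cos 45° / 1.63 = 0.4338.
φ = arccos(0.4338) ≈ 64.3°.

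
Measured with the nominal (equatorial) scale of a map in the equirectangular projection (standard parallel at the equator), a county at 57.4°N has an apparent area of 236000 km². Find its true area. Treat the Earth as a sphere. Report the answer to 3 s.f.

127000 km²

For the equirectangular projection with φ₀ = 0 (plate carrée), h = 1 along meridians and k = sec φ along parallels.
Areal scale = h·k = 1 × sec φ; at 57.4°, h = 1.000, k = 1.856, so h·k = 1.856.
True area = apparent / (areal scale) = 236000 / 1.856 ≈ 127000 km².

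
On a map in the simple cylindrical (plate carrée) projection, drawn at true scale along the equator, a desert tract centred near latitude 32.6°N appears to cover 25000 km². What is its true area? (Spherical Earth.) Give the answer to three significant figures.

For the equirectangular projection with φ₀ = 0 (plate carrée), h = 1 along meridians and k = sec φ along parallels.
Areal scale = h·k = 1 × sec φ; at 32.6°, h = 1.000, k = 1.187, so h·k = 1.187.
True area = apparent / (areal scale) = 25000 / 1.187 ≈ 21100 km².

21100 km²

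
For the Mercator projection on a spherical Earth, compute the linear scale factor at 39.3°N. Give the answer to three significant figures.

1.29

For Mercator, h = k = sec φ (a conformal cylindrical projection has a single point scale, 1/cos φ).
k = 1/cos 39.3° = 1/0.7738 = 1.292.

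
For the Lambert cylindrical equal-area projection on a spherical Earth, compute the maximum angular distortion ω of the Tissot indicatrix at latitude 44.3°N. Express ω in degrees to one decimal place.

37.6°

The Lambert cylindrical equal-area projection is the cylindrical equal-area projection with its standard parallel at the equator (φ₀ = 0). Cylindrical equal-area (φ₀ = 0°): h = cos φ / cos 0° along meridians, k = cos 0° / cos φ along parallels; h·k = 1.
At 44.3°: h = 0.7157, k = 1.397; principal scales a = 1.397, b = 0.7157.
sin(ω/2) = (a − b)/(a + b) = 0.6816/2.113 = 0.3226, so ω = 2 arcsin(0.3226) ≈ 37.6°.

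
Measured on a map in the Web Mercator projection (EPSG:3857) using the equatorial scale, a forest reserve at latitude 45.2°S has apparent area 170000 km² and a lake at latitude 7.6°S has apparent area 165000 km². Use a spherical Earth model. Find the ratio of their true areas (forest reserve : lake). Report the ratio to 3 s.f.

On Mercator the areal scale is sec²φ, so true area = apparent × cos²φ.
True area of forest reserve: 170000 × cos²(45.2°) = 170000 × 0.4965 = 84410 km².
True area of lake: 165000 × cos²(7.6°) = 165000 × 0.9825 = 162100 km².
Ratio = 84410 / 162100 ≈ 0.521.

0.521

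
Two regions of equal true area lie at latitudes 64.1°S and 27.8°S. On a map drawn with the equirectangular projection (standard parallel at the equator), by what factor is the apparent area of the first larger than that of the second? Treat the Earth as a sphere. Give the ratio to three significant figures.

Plate carrée maps x = Rλ, y = Rφ. The meridian scale is h = 1 and the parallel scale is k = 1/cos φ = sec φ.
Areal scale at 64.1°: h·k = 1.000 × 2.289 = 2.289.
Areal scale at 27.8°: h·k = 1.000 × 1.130 = 1.130.
Ratio = 2.289/1.130 ≈ 2.03.

2.03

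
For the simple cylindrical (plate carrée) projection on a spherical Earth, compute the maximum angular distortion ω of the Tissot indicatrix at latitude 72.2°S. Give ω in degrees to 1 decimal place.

For the equirectangular projection with φ₀ = 0 (plate carrée), h = 1 along meridians and k = sec φ along parallels.
At 72.2°: h = 1.000, k = 3.271; principal scales a = 3.271, b = 1.000.
sin(ω/2) = (a − b)/(a + b) = 2.271/4.271 = 0.5318, so ω = 2 arcsin(0.5318) ≈ 64.2°.

64.2°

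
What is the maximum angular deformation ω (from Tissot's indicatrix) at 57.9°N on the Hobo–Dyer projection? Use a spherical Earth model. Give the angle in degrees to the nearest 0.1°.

The Hobo–Dyer projection is cylindrical equal-area with φ₀ = 37.5°. Cylindrical equal-area (φ₀ = 37.5°): h = cos φ / cos 37.5° along meridians, k = cos 37.5° / cos φ along parallels; h·k = 1.
At 57.9°: h = 0.6698, k = 1.493; principal scales a = 1.493, b = 0.6698.
sin(ω/2) = (a − b)/(a + b) = 0.8231/2.163 = 0.3806, so ω = 2 arcsin(0.3806) ≈ 44.7°.

44.7°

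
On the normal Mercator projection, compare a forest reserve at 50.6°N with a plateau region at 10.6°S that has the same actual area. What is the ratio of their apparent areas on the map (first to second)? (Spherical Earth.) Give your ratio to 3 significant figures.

2.40

Mercator areal scale is sec²φ.
At 50.6°: sec²(50.6°) = 1/0.6347² = 2.482.
At 10.6°: sec²(10.6°) = 1/0.9829² = 1.035.
Ratio = 2.482/1.035 = cos²(10.6°)/cos²(50.6°) ≈ 2.40.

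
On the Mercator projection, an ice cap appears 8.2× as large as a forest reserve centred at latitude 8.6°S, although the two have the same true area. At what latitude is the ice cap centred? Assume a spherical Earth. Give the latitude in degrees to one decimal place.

69.8°

For equal true areas on Mercator, apparent areas scale as sec²φ, so the ratio is cos²φ₂ / cos²φ₁.
cos²φ₂ / cos²φ₁ = 8.2  ⇒  cos φ₁ = cos 8.6° / √8.2 = 0.9888/2.864 = 0.3453.
φ₁ = arccos(0.3453) ≈ 69.8°.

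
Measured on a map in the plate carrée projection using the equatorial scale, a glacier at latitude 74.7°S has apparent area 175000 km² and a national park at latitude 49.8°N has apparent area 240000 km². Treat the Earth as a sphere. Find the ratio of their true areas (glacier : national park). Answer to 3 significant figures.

On the plate carrée, areal scale = h·k = 1 × sec φ, so true area = apparent × cos φ.
True area of glacier: 175000 × cos(74.7°) = 175000 × 0.2639 = 46180 km².
True area of national park: 240000 × cos(49.8°) = 240000 × 0.6455 = 154900 km².
Ratio = 46180 / 154900 ≈ 0.298.

0.298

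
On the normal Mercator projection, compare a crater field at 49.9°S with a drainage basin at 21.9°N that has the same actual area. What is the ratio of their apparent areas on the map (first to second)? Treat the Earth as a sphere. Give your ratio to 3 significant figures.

Mercator areal scale is sec²φ.
At 49.9°: sec²(49.9°) = 1/0.6441² = 2.410.
At 21.9°: sec²(21.9°) = 1/0.9278² = 1.162.
Ratio = 2.410/1.162 = cos²(21.9°)/cos²(49.9°) ≈ 2.07.

2.07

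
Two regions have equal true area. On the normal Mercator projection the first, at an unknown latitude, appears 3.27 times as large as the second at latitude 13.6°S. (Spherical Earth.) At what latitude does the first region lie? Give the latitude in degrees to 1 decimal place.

On Mercator, (apparent₁)/(apparent₂) = sec²φ₁ / sec²φ₂ when true areas are equal.
cos²φ₂ / cos²φ₁ = 3.27  ⇒  cos φ₁ = cos 13.6° / √3.27 = 0.9720/1.808 = 0.5375.
φ₁ = arccos(0.5375) ≈ 57.5°.

57.5°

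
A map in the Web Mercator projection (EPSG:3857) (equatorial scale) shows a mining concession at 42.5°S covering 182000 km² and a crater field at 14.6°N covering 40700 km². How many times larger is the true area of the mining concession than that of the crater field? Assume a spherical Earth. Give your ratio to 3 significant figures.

Since Mercator area scale is 1/cos²φ, the true area equals the apparent area multiplied by cos²φ.
True area of mining concession: 182000 × cos²(42.5°) = 182000 × 0.5436 = 98930 km².
True area of crater field: 40700 × cos²(14.6°) = 40700 × 0.9365 = 38110 km².
Ratio = 98930 / 38110 ≈ 2.60.

2.60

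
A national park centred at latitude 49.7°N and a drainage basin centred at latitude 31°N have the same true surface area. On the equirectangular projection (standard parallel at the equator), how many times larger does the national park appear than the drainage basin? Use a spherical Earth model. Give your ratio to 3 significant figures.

Plate carrée maps x = Rλ, y = Rφ. The meridian scale is h = 1 and the parallel scale is k = 1/cos φ = sec φ.
Areal scale at 49.7°: h·k = 1.000 × 1.546 = 1.546.
Areal scale at 31°: h·k = 1.000 × 1.167 = 1.167.
Ratio = 1.546/1.167 ≈ 1.33.

1.33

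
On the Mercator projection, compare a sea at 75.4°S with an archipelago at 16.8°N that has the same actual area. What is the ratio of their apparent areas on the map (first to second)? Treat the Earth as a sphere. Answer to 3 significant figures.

Mercator areal scale is sec²φ.
At 75.4°: sec²(75.4°) = 1/0.2521² = 15.74.
At 16.8°: sec²(16.8°) = 1/0.9573² = 1.091.
Ratio = 15.74/1.091 = cos²(16.8°)/cos²(75.4°) ≈ 14.4.

14.4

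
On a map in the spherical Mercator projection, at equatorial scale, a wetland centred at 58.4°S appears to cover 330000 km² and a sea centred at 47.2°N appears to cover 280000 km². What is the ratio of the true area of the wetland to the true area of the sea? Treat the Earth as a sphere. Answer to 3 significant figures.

Mercator's areal exaggeration is sec²φ; hence true area = (apparent area) · cos²φ.
True area of wetland: 330000 × cos²(58.4°) = 330000 × 0.2746 = 90610 km².
True area of sea: 280000 × cos²(47.2°) = 280000 × 0.4616 = 129300 km².
Ratio = 90610 / 129300 ≈ 0.701.

0.701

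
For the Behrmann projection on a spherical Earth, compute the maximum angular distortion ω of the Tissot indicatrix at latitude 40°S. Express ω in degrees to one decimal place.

14.0°

Behrmann is a cylindrical equal-area projection with standard parallels at ±30°. A cylindrical equal-area projection with standard parallel φ₀ has meridian scale h = cos φ / cos φ₀ and parallel scale k = cos φ₀ / cos φ (so areas are preserved, h·k = 1).
At 40°: h = 0.8846, k = 1.131; principal scales a = 1.131, b = 0.8846.
sin(ω/2) = (a − b)/(a + b) = 0.2460/2.015 = 0.1221, so ω = 2 arcsin(0.1221) ≈ 14.0°.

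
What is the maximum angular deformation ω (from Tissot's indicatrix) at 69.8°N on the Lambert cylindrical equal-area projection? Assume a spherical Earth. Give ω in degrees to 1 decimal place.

103.8°

The Lambert cylindrical equal-area projection is the cylindrical equal-area projection with its standard parallel at the equator (φ₀ = 0). For cylindrical equal-area with standard parallel φ₀, h = cos φ / cos φ₀ and k = cos φ₀ / cos φ, so h·k = 1.
At 69.8°: h = 0.3453, k = 2.896; principal scales a = 2.896, b = 0.3453.
sin(ω/2) = (a − b)/(a + b) = 2.551/3.241 = 0.7869, so ω = 2 arcsin(0.7869) ≈ 103.8°.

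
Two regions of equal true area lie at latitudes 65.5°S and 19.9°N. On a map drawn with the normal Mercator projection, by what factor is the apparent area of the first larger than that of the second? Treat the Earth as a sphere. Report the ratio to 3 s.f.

5.14

Mercator areal scale is sec²φ.
At 65.5°: sec²(65.5°) = 1/0.4147² = 5.815.
At 19.9°: sec²(19.9°) = 1/0.9403² = 1.131.
Ratio = 5.815/1.131 = cos²(19.9°)/cos²(65.5°) ≈ 5.14.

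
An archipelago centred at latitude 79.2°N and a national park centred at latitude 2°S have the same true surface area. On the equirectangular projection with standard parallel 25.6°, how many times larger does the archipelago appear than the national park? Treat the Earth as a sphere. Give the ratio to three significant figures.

In the equirectangular projection with standard parallel φ₀ = 25.6° (x = Rλ cos φ₀, y = Rφ), meridians are true-scale (h = 1) and the parallel scale is k = cos φ₀ / cos φ.
Areal scale at 79.2°: h·k = 1.000 × 4.813 = 4.813.
Areal scale at 2°: h·k = 1.000 × 0.9024 = 0.9024.
Ratio = 4.813/0.9024 ≈ 5.33.

5.33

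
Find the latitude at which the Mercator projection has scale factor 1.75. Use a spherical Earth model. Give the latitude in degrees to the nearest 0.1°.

55.2°

Mercator scale is k = sec φ = 1/cos φ.
1/cos φ = 1.75  ⇒  cos φ = 0.5714  ⇒  φ = arccos(0.5714) ≈ 55.2°.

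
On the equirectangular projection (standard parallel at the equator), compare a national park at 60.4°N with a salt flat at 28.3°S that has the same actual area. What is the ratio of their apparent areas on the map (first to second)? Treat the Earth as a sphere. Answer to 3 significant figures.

1.78

For the equirectangular projection with φ₀ = 0 (plate carrée), h = 1 along meridians and k = sec φ along parallels.
Areal scale at 60.4°: h·k = 1.000 × 2.025 = 2.025.
Areal scale at 28.3°: h·k = 1.000 × 1.136 = 1.136.
Ratio = 2.025/1.136 ≈ 1.78.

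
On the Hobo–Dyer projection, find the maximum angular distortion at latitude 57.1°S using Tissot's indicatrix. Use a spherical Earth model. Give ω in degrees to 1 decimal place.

42.4°

The Hobo–Dyer projection is cylindrical equal-area with φ₀ = 37.5°. A cylindrical equal-area projection with standard parallel φ₀ has meridian scale h = cos φ / cos φ₀ and parallel scale k = cos φ₀ / cos φ (so areas are preserved, h·k = 1).
At 57.1°: h = 0.6847, k = 1.461; principal scales a = 1.461, b = 0.6847.
sin(ω/2) = (a − b)/(a + b) = 0.7759/2.145 = 0.3617, so ω = 2 arcsin(0.3617) ≈ 42.4°.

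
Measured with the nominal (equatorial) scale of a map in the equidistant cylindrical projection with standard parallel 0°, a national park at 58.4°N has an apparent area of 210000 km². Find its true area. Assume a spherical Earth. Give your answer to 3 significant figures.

110000 km²

Plate carrée maps x = Rλ, y = Rφ. The meridian scale is h = 1 and the parallel scale is k = 1/cos φ = sec φ.
Areal scale = h·k = 1 × sec φ; at 58.4°, h = 1.000, k = 1.908, so h·k = 1.908.
True area = apparent / (areal scale) = 210000 / 1.908 ≈ 110000 km².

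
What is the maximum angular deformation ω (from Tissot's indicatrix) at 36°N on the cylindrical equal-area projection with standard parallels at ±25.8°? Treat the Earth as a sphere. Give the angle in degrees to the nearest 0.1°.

12.2°

A cylindrical equal-area projection with standard parallel φ₀ has meridian scale h = cos φ / cos φ₀ and parallel scale k = cos φ₀ / cos φ (so areas are preserved, h·k = 1).
At 36°: h = 0.8986, k = 1.113; principal scales a = 1.113, b = 0.8986.
sin(ω/2) = (a − b)/(a + b) = 0.2143/2.011 = 0.1065, so ω = 2 arcsin(0.1065) ≈ 12.2°.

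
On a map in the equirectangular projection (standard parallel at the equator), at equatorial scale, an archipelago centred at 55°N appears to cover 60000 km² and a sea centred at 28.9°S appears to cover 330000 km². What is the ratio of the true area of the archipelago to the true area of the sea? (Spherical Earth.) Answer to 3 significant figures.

0.119

Plate carrée has h = 1 and k = sec φ, giving areal scale sec φ; true area = (apparent area) · cos φ.
True area of archipelago: 60000 × cos(55°) = 60000 × 0.5736 = 34410 km².
True area of sea: 330000 × cos(28.9°) = 330000 × 0.8755 = 288900 km².
Ratio = 34410 / 288900 ≈ 0.119.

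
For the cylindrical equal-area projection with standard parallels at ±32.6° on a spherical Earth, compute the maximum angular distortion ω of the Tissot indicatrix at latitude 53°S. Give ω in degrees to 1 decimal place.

For cylindrical equal-area with standard parallel φ₀, h = cos φ / cos φ₀ and k = cos φ₀ / cos φ, so h·k = 1.
At 53°: h = 0.7144, k = 1.400; principal scales a = 1.400, b = 0.7144.
sin(ω/2) = (a − b)/(a + b) = 0.6855/2.114 = 0.3242, so ω = 2 arcsin(0.3242) ≈ 37.8°.

37.8°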